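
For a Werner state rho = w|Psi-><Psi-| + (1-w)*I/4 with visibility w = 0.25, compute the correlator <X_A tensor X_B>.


|Psi-> = (|01> - |10>)/sqrt(2)
For the pure Bell state, <X_A X_B> = -1 (Bell-state Pauli correlator).
The maximally-mixed part I/4 has tr(I/4 * P tensor P) = 0 for any traceless Pauli P.
So <X_A X_B>_rho = w * (-1) + (1 - w) * 0
= 0.25 * (-1)
= -0.2500

-0.2500


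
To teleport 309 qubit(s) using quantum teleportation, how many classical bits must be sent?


Quantum teleportation requires 2 classical bits per qubit teleported.
309 qubit(s) -> 2 * 309 = 618 classical bits

618


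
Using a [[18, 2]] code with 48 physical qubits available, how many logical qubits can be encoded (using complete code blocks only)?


Each code block uses 18 physical qubits for 2 logical qubit(s).
Number of complete blocks = floor(48 / 18) = 2
Logical qubits = 2 * 2
= 4

4


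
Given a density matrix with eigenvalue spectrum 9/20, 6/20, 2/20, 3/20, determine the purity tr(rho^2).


tr(rho^2) = sum of eigenvalues squared
= (9/20)^2 + (6/20)^2 + (2/20)^2 + (3/20)^2
= (81 + 36 + 4 + 9) / 400
= 130/400
= 0.3250

0.3250


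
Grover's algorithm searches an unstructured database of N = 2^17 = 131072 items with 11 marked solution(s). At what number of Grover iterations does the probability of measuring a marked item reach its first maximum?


After j Grover iterations the success probability is P(j) = sin^2((2j+1)*theta), where sin(theta) = sqrt(k/N).
N = 2^17 = 131072, k = 11
sin(theta) = sqrt(k/N) = 0.009160968281
theta = arcsin(sqrt(k/N)) = 0.009161096422 rad
P(j) reaches its first maximum when (2j+1)*theta is as close as possible to pi/2, i.e. j = round(pi/(4*theta) - 1/2).
pi/(4*theta) - 1/2 = 85.2319
(For comparison, the common estimate pi/4 * sqrt(N/k) = 85.7331; the exact maximiser is used here.)
Optimal iterations = 85

85


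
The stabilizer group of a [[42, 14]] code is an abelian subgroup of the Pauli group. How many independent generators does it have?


For an [[n,k]] stabilizer code:
Number of stabilizer generators = n - k
= 42 - 14
= 28

28


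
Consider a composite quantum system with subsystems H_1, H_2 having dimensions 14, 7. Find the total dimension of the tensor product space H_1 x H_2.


dim(H_1 x H_2) = 14 * 7
= 98

98


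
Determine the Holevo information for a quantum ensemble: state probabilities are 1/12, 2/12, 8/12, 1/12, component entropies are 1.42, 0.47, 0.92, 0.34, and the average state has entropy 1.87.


chi = S(rho) - sum_i p_i * S(rho_i)
Weighted entropy = 1/12 * 1.42 + 2/12 * 0.47 + 8/12 * 0.92 + 1/12 * 0.34
= 0.8383
chi = 1.87 - 0.8383
= 1.0317

1.0317


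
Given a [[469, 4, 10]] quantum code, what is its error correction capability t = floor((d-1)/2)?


Code parameters: [[469, 4, 10]], distance d = 10.
Number of correctable errors = floor((d-1)/2)
= floor((10 - 1)/2)
= floor(9/2)
= 4

4


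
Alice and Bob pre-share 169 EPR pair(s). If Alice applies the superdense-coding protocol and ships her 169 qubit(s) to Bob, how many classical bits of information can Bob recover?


Superdense coding allows 2 classical bits per shared entangled pair.
169 pair(s) -> 2 * 169 = 338 classical bits

338


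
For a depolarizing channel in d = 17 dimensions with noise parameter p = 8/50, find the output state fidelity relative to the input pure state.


F = (1-p) + p/d
= (1 - 0.1600) + 0.1600/17
= 0.8400 + 0.0094
= 0.8494

0.8494


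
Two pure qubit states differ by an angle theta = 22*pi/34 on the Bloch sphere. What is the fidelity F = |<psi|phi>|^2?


For states separated by angle theta on Bloch sphere:
F = cos^2(theta/2)
theta = 22*pi/34 = 2.0328
theta/2 = 1.0164
cos(theta/2) = 0.5264
F = 0.2771

0.2771


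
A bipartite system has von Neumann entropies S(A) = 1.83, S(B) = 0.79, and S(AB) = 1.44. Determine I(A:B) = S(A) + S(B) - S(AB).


I(A:B) = S(A) + S(B) - S(AB)
= 1.83 + 0.79 - 1.44
= 1.1800

1.1800


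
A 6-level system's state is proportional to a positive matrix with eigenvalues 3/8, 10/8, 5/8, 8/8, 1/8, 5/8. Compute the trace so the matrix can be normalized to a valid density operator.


tr(M) = sum of eigenvalues
= 3/8 + 10/8 + 5/8 + 8/8 + 1/8 + 5/8
= 32/8
= 4.0000

4.0000


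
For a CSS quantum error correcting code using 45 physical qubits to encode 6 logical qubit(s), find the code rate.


Code rate R = k/n
= 6/45
= 0.1333

0.1333


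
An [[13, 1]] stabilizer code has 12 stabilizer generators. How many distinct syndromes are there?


Each stabilizer generator gives a binary (+1 or -1) measurement outcome.
With 12 independent generators:
Total syndromes = 2^12
= 4096

4096


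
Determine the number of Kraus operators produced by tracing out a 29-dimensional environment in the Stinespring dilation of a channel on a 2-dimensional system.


Tracing out the environment in an orthonormal basis {|i>_E} gives Kraus operators K_i = <i|_E U |0>_E.
Number of Kraus operators = dim(H_env) = d_env
= 29

29


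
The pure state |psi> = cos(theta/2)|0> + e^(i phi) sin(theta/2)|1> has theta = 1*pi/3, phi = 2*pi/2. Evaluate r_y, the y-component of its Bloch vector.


theta = 1.0472, phi = 3.1416
r_y = sin(theta)*sin(phi) = 0.8660 * 0.0000
r_y = 0.0000

0.0000


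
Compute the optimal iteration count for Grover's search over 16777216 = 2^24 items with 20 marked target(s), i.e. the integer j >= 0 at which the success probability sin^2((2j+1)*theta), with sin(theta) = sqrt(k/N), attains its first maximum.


After j Grover iterations the success probability is P(j) = sin^2((2j+1)*theta), where sin(theta) = sqrt(k/N).
N = 2^24 = 16777216, k = 20
sin(theta) = sqrt(k/N) = 0.001091830067
theta = arcsin(sqrt(k/N)) = 0.001091830284 rad
P(j) reaches its first maximum when (2j+1)*theta is as close as possible to pi/2, i.e. j = round(pi/(4*theta) - 1/2).
pi/(4*theta) - 1/2 = 718.8409
(For comparison, the common estimate pi/4 * sqrt(N/k) = 719.3410; the exact maximiser is used here.)
Optimal iterations = 719

719


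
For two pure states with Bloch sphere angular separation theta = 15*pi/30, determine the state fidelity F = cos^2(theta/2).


For states separated by angle theta on Bloch sphere:
F = cos^2(theta/2)
theta = 15*pi/30 = 1.5708
theta/2 = 0.7854
cos(theta/2) = 0.7071
F = 0.5000

0.5000


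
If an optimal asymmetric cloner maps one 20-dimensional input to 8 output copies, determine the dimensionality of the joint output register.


Output space = H^(tensor 8) where dim(H) = 20
dim = 20^8
= 400 (after 2 factors)
= 8000 (after 3 factors)
= 160000 (after 4 factors)
= 3200000 (after 5 factors)
= 64000000 (after 6 factors)
= 1280000000 (after 7 factors)
= 25600000000 (after 8 factors)
= 25600000000

25600000000


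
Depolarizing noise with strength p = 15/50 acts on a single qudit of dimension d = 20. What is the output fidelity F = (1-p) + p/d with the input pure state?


F = (1-p) + p/d
= (1 - 0.3000) + 0.3000/20
= 0.7000 + 0.0150
= 0.7150

0.7150


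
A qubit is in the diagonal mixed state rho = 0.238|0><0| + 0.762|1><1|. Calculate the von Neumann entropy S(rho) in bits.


S = -p*log2(p) - (1-p)*log2(1-p)
p = 0.2380, 1-p = 0.7620
= -0.2380 * log2(0.2380) - 0.7620 * log2(0.7620)
= -(-0.4929) - (-0.2988)
= 0.7917

0.7917


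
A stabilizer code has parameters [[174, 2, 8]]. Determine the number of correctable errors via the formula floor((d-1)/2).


Code parameters: [[174, 2, 8]], distance d = 8.
Number of correctable errors = floor((d-1)/2)
= floor((8 - 1)/2)
= floor(7/2)
= 3

3


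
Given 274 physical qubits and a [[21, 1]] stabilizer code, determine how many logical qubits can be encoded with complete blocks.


Each code block uses 21 physical qubits for 1 logical qubit(s).
Number of complete blocks = floor(274 / 21) = 13
Logical qubits = 13 * 1
= 13

13


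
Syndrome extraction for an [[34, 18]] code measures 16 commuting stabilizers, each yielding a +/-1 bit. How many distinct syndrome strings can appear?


Each stabilizer generator gives a binary (+1 or -1) measurement outcome.
With 16 independent generators:
Total syndromes = 2^16
= 65536

65536


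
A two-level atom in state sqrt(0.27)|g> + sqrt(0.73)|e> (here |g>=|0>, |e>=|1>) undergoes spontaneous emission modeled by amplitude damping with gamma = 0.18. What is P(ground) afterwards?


For amplitude damping with parameter gamma on state sqrt(a)|0> + sqrt(b)|1>:
alpha^2 = 0.27, beta^2 = 0.73
P(|0>) = alpha^2 + gamma * beta^2
= 0.27 + 0.18 * 0.73
= 0.27 + 0.1314
= 0.4014

0.4014


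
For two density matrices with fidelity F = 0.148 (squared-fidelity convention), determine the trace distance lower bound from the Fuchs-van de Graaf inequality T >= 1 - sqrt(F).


Fuchs-van de Graaf (squared-fidelity convention): 1 - sqrt(F) <= T <= sqrt(1 - F).
Lower bound: T >= 1 - sqrt(F)
sqrt(F) = sqrt(0.148) = 0.3847
T >= 1 - 0.3847
T >= 0.6153

0.6153


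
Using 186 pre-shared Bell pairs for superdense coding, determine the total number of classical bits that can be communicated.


Superdense coding allows 2 classical bits per shared entangled pair.
186 pair(s) -> 2 * 186 = 372 classical bits

372


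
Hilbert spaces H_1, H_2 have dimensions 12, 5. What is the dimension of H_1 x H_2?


dim(H_1 x H_2) = 12 * 5
= 60

60


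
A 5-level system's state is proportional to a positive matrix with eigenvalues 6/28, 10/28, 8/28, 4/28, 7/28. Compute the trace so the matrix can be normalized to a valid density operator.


tr(M) = sum of eigenvalues
= 6/28 + 10/28 + 8/28 + 4/28 + 7/28
= 35/28
= 1.2500

1.2500


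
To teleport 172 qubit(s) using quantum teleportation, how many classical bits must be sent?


Quantum teleportation requires 2 classical bits per qubit teleported.
172 qubit(s) -> 2 * 172 = 344 classical bits

344


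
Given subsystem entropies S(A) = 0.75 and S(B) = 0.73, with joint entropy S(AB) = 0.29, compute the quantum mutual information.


I(A:B) = S(A) + S(B) - S(AB)
= 0.75 + 0.73 - 0.29
= 1.1900

1.1900


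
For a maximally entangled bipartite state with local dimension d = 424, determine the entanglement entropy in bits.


For a maximally entangled state in d x d:
S = log2(d) = log2(424)
= 8.7279

8.7279


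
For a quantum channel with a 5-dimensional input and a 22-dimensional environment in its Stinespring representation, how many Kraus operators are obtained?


Tracing out the environment in an orthonormal basis {|i>_E} gives Kraus operators K_i = <i|_E U |0>_E.
Number of Kraus operators = dim(H_env) = d_env
= 22

22


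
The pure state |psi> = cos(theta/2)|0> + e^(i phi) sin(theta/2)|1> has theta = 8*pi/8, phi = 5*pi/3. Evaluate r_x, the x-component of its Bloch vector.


theta = 3.1416, phi = 5.2360
r_x = sin(theta)*cos(phi) = 0.0000 * 0.5000
r_x = 0.0000

0.0000


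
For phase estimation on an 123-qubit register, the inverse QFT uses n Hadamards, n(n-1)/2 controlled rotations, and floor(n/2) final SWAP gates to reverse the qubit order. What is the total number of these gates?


Hadamard gates: 123
Controlled rotations: n*(n-1)/2 = 123*122/2 = 7503
SWAP gates: floor(n/2) = floor(123/2) = 61
Total = 123 + 7503 + 61
= 7687

7687


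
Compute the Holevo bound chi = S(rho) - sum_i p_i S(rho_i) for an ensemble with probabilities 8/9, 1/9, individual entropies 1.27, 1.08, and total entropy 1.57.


chi = S(rho) - sum_i p_i * S(rho_i)
Weighted entropy = 8/9 * 1.27 + 1/9 * 1.08
= 1.2489
chi = 1.57 - 1.2489
= 0.3211

0.3211


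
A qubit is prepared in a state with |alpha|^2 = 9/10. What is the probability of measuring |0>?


|alpha|^2 = 9/10 = 0.9000
|beta|^2 = 1 - 9/10 = 1/10 = 0.1000
P(|0>) = |alpha|^2 = 0.9000

0.9000


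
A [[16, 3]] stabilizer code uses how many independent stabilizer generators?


For an [[n,k]] stabilizer code:
Number of stabilizer generators = n - k
= 16 - 3
= 13

13


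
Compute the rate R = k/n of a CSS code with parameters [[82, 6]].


Code rate R = k/n
= 6/82
= 0.0732

0.0732


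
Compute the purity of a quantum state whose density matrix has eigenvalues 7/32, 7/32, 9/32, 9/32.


tr(rho^2) = sum of eigenvalues squared
= (7/32)^2 + (7/32)^2 + (9/32)^2 + (9/32)^2
= (49 + 49 + 81 + 81) / 1024
= 260/1024
= 0.2539

0.2539


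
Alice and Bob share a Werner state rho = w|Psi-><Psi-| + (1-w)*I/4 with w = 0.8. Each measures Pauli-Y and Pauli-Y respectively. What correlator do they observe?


|Psi-> = (|01> - |10>)/sqrt(2)
For the pure Bell state, <Y_A Y_B> = -1 (Bell-state Pauli correlator).
The maximally-mixed part I/4 has tr(I/4 * P tensor P) = 0 for any traceless Pauli P.
So <Y_A Y_B>_rho = w * (-1) + (1 - w) * 0
= 0.8 * (-1)
= -0.8000

-0.8000


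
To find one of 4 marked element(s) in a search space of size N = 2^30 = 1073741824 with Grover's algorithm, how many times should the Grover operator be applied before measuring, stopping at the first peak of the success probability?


After j Grover iterations the success probability is P(j) = sin^2((2j+1)*theta), where sin(theta) = sqrt(k/N).
N = 2^30 = 1073741824, k = 4
sin(theta) = sqrt(k/N) = 6.103515625e-05
theta = arcsin(sqrt(k/N)) = 6.103515629e-05 rad
P(j) reaches its first maximum when (2j+1)*theta is as close as possible to pi/2, i.e. j = round(pi/(4*theta) - 1/2).
pi/(4*theta) - 1/2 = 12867.4635
(For comparison, the common estimate pi/4 * sqrt(N/k) = 12867.9635; the exact maximiser is used here.)
Optimal iterations = 12867

12867


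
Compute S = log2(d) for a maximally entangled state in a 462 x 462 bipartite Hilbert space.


For a maximally entangled state in d x d:
S = log2(d) = log2(462)
= 8.8517

8.8517


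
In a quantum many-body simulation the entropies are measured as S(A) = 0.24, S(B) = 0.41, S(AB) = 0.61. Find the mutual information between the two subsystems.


I(A:B) = S(A) + S(B) - S(AB)
= 0.24 + 0.41 - 0.61
= 0.0400

0.0400


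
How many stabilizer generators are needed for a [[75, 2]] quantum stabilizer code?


For an [[n,k]] stabilizer code:
Number of stabilizer generators = n - k
= 75 - 2
= 73

73


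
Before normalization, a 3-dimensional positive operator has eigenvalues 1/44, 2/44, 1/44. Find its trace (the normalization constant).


tr(M) = sum of eigenvalues
= 1/44 + 2/44 + 1/44
= 4/44
= 0.0909

0.0909


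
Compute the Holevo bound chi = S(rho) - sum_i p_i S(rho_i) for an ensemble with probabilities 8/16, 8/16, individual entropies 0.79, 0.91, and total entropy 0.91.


chi = S(rho) - sum_i p_i * S(rho_i)
Weighted entropy = 8/16 * 0.79 + 8/16 * 0.91
= 0.8500
chi = 0.91 - 0.8500
= 0.0600

0.0600


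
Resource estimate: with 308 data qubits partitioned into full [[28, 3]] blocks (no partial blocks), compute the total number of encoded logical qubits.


Each code block uses 28 physical qubits for 3 logical qubit(s).
Number of complete blocks = floor(308 / 28) = 11
Logical qubits = 11 * 3
= 33

33


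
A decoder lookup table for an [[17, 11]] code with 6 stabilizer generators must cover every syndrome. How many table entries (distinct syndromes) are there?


Each stabilizer generator gives a binary (+1 or -1) measurement outcome.
With 6 independent generators:
Total syndromes = 2^6
= 64

64


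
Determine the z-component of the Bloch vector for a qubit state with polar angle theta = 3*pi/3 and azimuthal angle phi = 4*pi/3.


theta = 3.1416, phi = 4.1888
r_z = cos(theta) = -1.0000

-1.0000


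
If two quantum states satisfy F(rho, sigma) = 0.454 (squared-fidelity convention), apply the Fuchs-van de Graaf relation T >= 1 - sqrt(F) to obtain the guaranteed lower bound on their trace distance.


Fuchs-van de Graaf (squared-fidelity convention): 1 - sqrt(F) <= T <= sqrt(1 - F).
Lower bound: T >= 1 - sqrt(F)
sqrt(F) = sqrt(0.454) = 0.6738
T >= 1 - 0.6738
T >= 0.3262

0.3262


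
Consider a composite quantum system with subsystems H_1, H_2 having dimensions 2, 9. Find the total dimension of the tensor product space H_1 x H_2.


dim(H_1 x H_2) = 2 * 9
= 18

18


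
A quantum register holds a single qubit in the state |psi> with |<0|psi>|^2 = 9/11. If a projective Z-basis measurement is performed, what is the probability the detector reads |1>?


|alpha|^2 = 9/11 = 0.8182
|beta|^2 = 1 - 9/11 = 2/11 = 0.1818
P(|1>) = |beta|^2 = 0.1818

0.1818


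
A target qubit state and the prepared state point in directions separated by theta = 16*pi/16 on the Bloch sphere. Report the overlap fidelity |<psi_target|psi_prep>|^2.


For states separated by angle theta on Bloch sphere:
F = cos^2(theta/2)
theta = 16*pi/16 = 3.1416
theta/2 = 1.5708
cos(theta/2) = 0.0000
F = 0.0000

0.0000


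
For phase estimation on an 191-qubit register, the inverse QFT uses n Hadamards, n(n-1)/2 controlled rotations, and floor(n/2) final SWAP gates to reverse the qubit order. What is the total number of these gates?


Hadamard gates: 191
Controlled rotations: n*(n-1)/2 = 191*190/2 = 18145
SWAP gates: floor(n/2) = floor(191/2) = 95
Total = 191 + 18145 + 95
= 18431

18431


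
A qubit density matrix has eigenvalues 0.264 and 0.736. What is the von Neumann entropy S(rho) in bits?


S = -p*log2(p) - (1-p)*log2(1-p)
p = 0.2640, 1-p = 0.7360
= -0.2640 * log2(0.2640) - 0.7360 * log2(0.7360)
= -(-0.5072) - (-0.3255)
= 0.8327

0.8327


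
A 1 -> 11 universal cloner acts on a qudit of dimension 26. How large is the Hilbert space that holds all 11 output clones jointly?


Output space = H^(tensor 11) where dim(H) = 26
dim = 26^11
= 676 (after 2 factors)
= 17576 (after 3 factors)
= 456976 (after 4 factors)
= 11881376 (after 5 factors)
= 308915776 (after 6 factors)
= 8031810176 (after 7 factors)
= 208827064576 (after 8 factors)
= 5429503678976 (after 9 factors)
= 141167095653376 (after 10 factors)
= 3670344486987776 (after 11 factors)
= 3670344486987776

3670344486987776


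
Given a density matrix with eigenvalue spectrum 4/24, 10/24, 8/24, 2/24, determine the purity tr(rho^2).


tr(rho^2) = sum of eigenvalues squared
= (4/24)^2 + (10/24)^2 + (8/24)^2 + (2/24)^2
= (16 + 100 + 64 + 4) / 576
= 184/576
= 0.3194

0.3194


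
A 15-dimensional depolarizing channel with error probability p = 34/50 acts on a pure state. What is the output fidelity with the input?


F = (1-p) + p/d
= (1 - 0.6800) + 0.6800/15
= 0.3200 + 0.0453
= 0.3653

0.3653


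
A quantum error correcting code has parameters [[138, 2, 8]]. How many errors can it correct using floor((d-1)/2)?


Code parameters: [[138, 2, 8]], distance d = 8.
Number of correctable errors = floor((d-1)/2)
= floor((8 - 1)/2)
= floor(7/2)
= 3

3


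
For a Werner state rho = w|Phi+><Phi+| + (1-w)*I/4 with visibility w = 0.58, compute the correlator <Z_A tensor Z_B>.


|Phi+> = (|00> + |11>)/sqrt(2)
For the pure Bell state, <Z_A Z_B> = +1 (Bell-state Pauli correlator).
The maximally-mixed part I/4 has tr(I/4 * P tensor P) = 0 for any traceless Pauli P.
So <Z_A Z_B>_rho = w * (+1) + (1 - w) * 0
= 0.58 * (+1)
= 0.5800

0.5800


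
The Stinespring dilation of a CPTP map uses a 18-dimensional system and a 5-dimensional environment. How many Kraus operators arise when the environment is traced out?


Tracing out the environment in an orthonormal basis {|i>_E} gives Kraus operators K_i = <i|_E U |0>_E.
Number of Kraus operators = dim(H_env) = d_env
= 5

5


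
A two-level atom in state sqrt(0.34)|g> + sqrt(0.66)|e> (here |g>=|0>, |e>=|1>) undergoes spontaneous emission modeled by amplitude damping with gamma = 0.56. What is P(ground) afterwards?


For amplitude damping with parameter gamma on state sqrt(a)|0> + sqrt(b)|1>:
alpha^2 = 0.34, beta^2 = 0.66
P(|0>) = alpha^2 + gamma * beta^2
= 0.34 + 0.56 * 0.66
= 0.34 + 0.3696
= 0.7096

0.7096


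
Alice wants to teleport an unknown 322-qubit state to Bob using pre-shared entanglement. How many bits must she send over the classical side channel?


Quantum teleportation requires 2 classical bits per qubit teleported.
322 qubit(s) -> 2 * 322 = 644 classical bits

644


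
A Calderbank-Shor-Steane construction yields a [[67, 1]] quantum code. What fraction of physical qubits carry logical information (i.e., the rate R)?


Code rate R = k/n
= 1/67
= 0.0149

0.0149


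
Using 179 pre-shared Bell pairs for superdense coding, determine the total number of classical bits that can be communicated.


Superdense coding allows 2 classical bits per shared entangled pair.
179 pair(s) -> 2 * 179 = 358 classical bits

358


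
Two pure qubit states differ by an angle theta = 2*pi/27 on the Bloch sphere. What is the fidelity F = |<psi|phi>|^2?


For states separated by angle theta on Bloch sphere:
F = cos^2(theta/2)
theta = 2*pi/27 = 0.2327
theta/2 = 0.1164
cos(theta/2) = 0.9932
F = 0.9865

0.9865


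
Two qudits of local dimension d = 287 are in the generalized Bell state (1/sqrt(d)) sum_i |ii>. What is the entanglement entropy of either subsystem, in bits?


For a maximally entangled state in d x d:
S = log2(d) = log2(287)
= 8.1649

8.1649


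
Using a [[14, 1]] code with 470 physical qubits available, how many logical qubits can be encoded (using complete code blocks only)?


Each code block uses 14 physical qubits for 1 logical qubit(s).
Number of complete blocks = floor(470 / 14) = 33
Logical qubits = 33 * 1
= 33

33


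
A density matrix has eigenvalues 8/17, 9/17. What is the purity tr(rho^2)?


tr(rho^2) = sum of eigenvalues squared
= (8/17)^2 + (9/17)^2
= (64 + 81) / 289
= 145/289
= 0.5017

0.5017


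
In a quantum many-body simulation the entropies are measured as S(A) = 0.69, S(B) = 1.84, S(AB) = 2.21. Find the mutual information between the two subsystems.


I(A:B) = S(A) + S(B) - S(AB)
= 0.69 + 1.84 - 2.21
= 0.3200

0.3200


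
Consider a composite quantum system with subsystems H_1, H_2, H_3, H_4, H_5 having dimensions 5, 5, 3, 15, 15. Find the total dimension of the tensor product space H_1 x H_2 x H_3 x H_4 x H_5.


dim(H_1 x H_2 x H_3 x H_4 x H_5) = 5 * 5 * 3 * 15 * 15
= 25 * 3 * 15 * 15
= 75 * 15 * 15
= 1125 * 15
= 16875

16875


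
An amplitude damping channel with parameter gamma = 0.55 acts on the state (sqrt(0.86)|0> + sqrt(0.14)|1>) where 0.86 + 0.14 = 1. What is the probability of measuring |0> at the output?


For amplitude damping with parameter gamma on state sqrt(a)|0> + sqrt(b)|1>:
alpha^2 = 0.86, beta^2 = 0.14
P(|0>) = alpha^2 + gamma * beta^2
= 0.86 + 0.55 * 0.14
= 0.86 + 0.0770
= 0.9370

0.9370


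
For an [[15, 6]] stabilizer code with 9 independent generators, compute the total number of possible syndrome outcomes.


Each stabilizer generator gives a binary (+1 or -1) measurement outcome.
With 9 independent generators:
Total syndromes = 2^9
= 512

512


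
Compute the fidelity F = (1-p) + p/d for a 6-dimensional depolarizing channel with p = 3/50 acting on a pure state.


F = (1-p) + p/d
= (1 - 0.0600) + 0.0600/6
= 0.9400 + 0.0100
= 0.9500

0.9500


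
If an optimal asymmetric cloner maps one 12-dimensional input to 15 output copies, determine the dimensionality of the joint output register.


Output space = H^(tensor 15) where dim(H) = 12
dim = 12^15
= 144 (after 2 factors)
= 1728 (after 3 factors)
= 20736 (after 4 factors)
= 248832 (after 5 factors)
= 2985984 (after 6 factors)
= 35831808 (after 7 factors)
= 429981696 (after 8 factors)
= 5159780352 (after 9 factors)
= 61917364224 (after 10 factors)
= 743008370688 (after 11 factors)
= 8916100448256 (after 12 factors)
= 106993205379072 (after 13 factors)
= 1283918464548864 (after 14 factors)
= 15407021574586368 (after 15 factors)
= 15407021574586368

15407021574586368


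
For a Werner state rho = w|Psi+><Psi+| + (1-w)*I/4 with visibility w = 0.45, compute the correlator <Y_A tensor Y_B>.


|Psi+> = (|01> + |10>)/sqrt(2)
For the pure Bell state, <Y_A Y_B> = +1 (Bell-state Pauli correlator).
The maximally-mixed part I/4 has tr(I/4 * P tensor P) = 0 for any traceless Pauli P.
So <Y_A Y_B>_rho = w * (+1) + (1 - w) * 0
= 0.45 * (+1)
= 0.4500

0.4500


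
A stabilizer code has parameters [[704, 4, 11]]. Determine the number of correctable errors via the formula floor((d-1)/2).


Code parameters: [[704, 4, 11]], distance d = 11.
Number of correctable errors = floor((d-1)/2)
= floor((11 - 1)/2)
= floor(10/2)
= 5

5


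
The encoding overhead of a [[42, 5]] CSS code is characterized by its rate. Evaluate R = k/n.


Code rate R = k/n
= 5/42
= 0.1190

0.1190


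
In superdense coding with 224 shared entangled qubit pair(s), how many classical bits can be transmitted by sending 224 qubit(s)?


Superdense coding allows 2 classical bits per shared entangled pair.
224 pair(s) -> 2 * 224 = 448 classical bits

448


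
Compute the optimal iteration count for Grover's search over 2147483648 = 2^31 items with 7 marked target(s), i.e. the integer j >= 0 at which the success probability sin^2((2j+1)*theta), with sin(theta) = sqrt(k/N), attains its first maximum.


After j Grover iterations the success probability is P(j) = sin^2((2j+1)*theta), where sin(theta) = sqrt(k/N).
N = 2^31 = 2147483648, k = 7
sin(theta) = sqrt(k/N) = 5.709316081e-05
theta = arcsin(sqrt(k/N)) = 5.709316084e-05 rad
P(j) reaches its first maximum when (2j+1)*theta is as close as possible to pi/2, i.e. j = round(pi/(4*theta) - 1/2).
pi/(4*theta) - 1/2 = 13755.9316
(For comparison, the common estimate pi/4 * sqrt(N/k) = 13756.4316; the exact maximiser is used here.)
Optimal iterations = 13756

13756


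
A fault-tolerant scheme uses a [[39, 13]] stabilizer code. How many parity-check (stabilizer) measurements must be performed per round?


For an [[n,k]] stabilizer code:
Number of stabilizer generators = n - k
= 39 - 13
= 26

26


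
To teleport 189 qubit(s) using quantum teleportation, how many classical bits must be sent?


Quantum teleportation requires 2 classical bits per qubit teleported.
189 qubit(s) -> 2 * 189 = 378 classical bits

378


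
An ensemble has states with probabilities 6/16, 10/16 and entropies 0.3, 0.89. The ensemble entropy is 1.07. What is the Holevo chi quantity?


chi = S(rho) - sum_i p_i * S(rho_i)
Weighted entropy = 6/16 * 0.3 + 10/16 * 0.89
= 0.6687
chi = 1.07 - 0.6687
= 0.4013

0.4013


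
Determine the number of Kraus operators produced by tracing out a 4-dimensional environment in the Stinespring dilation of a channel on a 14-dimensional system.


Tracing out the environment in an orthonormal basis {|i>_E} gives Kraus operators K_i = <i|_E U |0>_E.
Number of Kraus operators = dim(H_env) = d_env
= 4

4


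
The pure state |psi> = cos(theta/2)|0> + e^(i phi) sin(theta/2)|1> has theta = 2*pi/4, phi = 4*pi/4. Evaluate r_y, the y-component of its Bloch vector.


theta = 1.5708, phi = 3.1416
r_y = sin(theta)*sin(phi) = 1.0000 * 0.0000
r_y = 0.0000

0.0000


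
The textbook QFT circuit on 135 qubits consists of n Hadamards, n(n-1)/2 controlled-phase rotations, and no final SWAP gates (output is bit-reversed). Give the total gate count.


Hadamard gates: 135
Controlled rotations: n*(n-1)/2 = 135*134/2 = 9045
SWAP gates: 0 (omitted)
Total = 135 + 9045
= 9180

9180


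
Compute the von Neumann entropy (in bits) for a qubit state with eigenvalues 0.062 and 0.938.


S = -p*log2(p) - (1-p)*log2(1-p)
p = 0.0620, 1-p = 0.9380
= -0.0620 * log2(0.0620) - 0.9380 * log2(0.9380)
= -(-0.2487) - (-0.0866)
= 0.3353

0.3353


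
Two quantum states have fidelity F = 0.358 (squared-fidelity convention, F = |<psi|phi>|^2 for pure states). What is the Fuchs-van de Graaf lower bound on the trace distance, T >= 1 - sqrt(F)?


Fuchs-van de Graaf (squared-fidelity convention): 1 - sqrt(F) <= T <= sqrt(1 - F).
Lower bound: T >= 1 - sqrt(F)
sqrt(F) = sqrt(0.358) = 0.5983
T >= 1 - 0.5983
T >= 0.4017

0.4017


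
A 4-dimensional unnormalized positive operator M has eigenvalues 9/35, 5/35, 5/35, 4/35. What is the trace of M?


tr(M) = sum of eigenvalues
= 9/35 + 5/35 + 5/35 + 4/35
= 23/35
= 0.6571

0.6571


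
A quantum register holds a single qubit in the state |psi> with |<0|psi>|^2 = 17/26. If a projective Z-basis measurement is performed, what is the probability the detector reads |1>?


|alpha|^2 = 17/26 = 0.6538
|beta|^2 = 1 - 17/26 = 9/26 = 0.3462
P(|1>) = |beta|^2 = 0.3462

0.3462


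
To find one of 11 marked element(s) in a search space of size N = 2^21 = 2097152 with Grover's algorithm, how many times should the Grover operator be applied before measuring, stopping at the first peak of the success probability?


After j Grover iterations the success probability is P(j) = sin^2((2j+1)*theta), where sin(theta) = sqrt(k/N).
N = 2^21 = 2097152, k = 11
sin(theta) = sqrt(k/N) = 0.00229024207
theta = arcsin(sqrt(k/N)) = 0.002290244072 rad
P(j) reaches its first maximum when (2j+1)*theta is as close as possible to pi/2, i.e. j = round(pi/(4*theta) - 1/2).
pi/(4*theta) - 1/2 = 342.4321
(For comparison, the common estimate pi/4 * sqrt(N/k) = 342.9324; the exact maximiser is used here.)
Optimal iterations = 342

342


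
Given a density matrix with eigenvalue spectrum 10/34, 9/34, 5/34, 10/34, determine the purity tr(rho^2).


tr(rho^2) = sum of eigenvalues squared
= (10/34)^2 + (9/34)^2 + (5/34)^2 + (10/34)^2
= (100 + 81 + 25 + 100) / 1156
= 306/1156
= 0.2647

0.2647


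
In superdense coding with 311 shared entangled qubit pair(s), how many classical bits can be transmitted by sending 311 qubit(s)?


Superdense coding allows 2 classical bits per shared entangled pair.
311 pair(s) -> 2 * 311 = 622 classical bits

622


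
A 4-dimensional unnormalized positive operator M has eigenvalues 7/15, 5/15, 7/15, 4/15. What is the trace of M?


tr(M) = sum of eigenvalues
= 7/15 + 5/15 + 7/15 + 4/15
= 23/15
= 1.5333

1.5333


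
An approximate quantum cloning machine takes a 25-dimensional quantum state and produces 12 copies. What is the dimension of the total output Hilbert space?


Output space = H^(tensor 12) where dim(H) = 25
dim = 25^12
= 625 (after 2 factors)
= 15625 (after 3 factors)
= 390625 (after 4 factors)
= 9765625 (after 5 factors)
= 244140625 (after 6 factors)
= 6103515625 (after 7 factors)
= 152587890625 (after 8 factors)
= 3814697265625 (after 9 factors)
= 95367431640625 (after 10 factors)
= 2384185791015625 (after 11 factors)
= 59604644775390625 (after 12 factors)
= 59604644775390625

59604644775390625


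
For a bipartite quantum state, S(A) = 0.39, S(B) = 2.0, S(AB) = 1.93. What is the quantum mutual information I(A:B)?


I(A:B) = S(A) + S(B) - S(AB)
= 0.39 + 2.0 - 1.93
= 0.4600

0.4600


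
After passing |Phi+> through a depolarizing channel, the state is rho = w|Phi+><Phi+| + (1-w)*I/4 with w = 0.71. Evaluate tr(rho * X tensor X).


|Phi+> = (|00> + |11>)/sqrt(2)
For the pure Bell state, <X_A X_B> = +1 (Bell-state Pauli correlator).
The maximally-mixed part I/4 has tr(I/4 * P tensor P) = 0 for any traceless Pauli P.
So <X_A X_B>_rho = w * (+1) + (1 - w) * 0
= 0.71 * (+1)
= 0.7100

0.7100


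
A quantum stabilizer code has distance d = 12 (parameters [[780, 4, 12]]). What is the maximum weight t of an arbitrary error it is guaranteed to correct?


Code parameters: [[780, 4, 12]], distance d = 12.
Number of correctable errors = floor((d-1)/2)
= floor((12 - 1)/2)
= floor(11/2)
= 5

5


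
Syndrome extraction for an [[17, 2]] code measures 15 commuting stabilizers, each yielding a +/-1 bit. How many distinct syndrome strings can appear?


Each stabilizer generator gives a binary (+1 or -1) measurement outcome.
With 15 independent generators:
Total syndromes = 2^15
= 32768

32768


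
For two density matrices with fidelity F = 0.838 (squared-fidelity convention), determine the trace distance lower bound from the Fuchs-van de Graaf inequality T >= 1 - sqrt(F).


Fuchs-van de Graaf (squared-fidelity convention): 1 - sqrt(F) <= T <= sqrt(1 - F).
Lower bound: T >= 1 - sqrt(F)
sqrt(F) = sqrt(0.838) = 0.9154
T >= 1 - 0.9154
T >= 0.0846

0.0846


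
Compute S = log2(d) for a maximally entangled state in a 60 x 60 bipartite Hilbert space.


For a maximally entangled state in d x d:
S = log2(d) = log2(60)
= 5.9069

5.9069


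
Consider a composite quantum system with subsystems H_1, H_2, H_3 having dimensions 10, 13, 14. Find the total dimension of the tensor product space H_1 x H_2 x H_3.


dim(H_1 x H_2 x H_3) = 10 * 13 * 14
= 130 * 14
= 1820

1820


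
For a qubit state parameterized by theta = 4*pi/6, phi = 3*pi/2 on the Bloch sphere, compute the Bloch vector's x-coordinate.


theta = 2.0944, phi = 4.7124
r_x = sin(theta)*cos(phi) = 0.8660 * 0.0000
r_x = 0.0000

0.0000


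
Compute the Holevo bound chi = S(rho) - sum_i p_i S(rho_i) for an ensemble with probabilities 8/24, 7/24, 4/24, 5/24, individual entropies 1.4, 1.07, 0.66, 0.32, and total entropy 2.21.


chi = S(rho) - sum_i p_i * S(rho_i)
Weighted entropy = 8/24 * 1.4 + 7/24 * 1.07 + 4/24 * 0.66 + 5/24 * 0.32
= 0.9554
chi = 2.21 - 0.9554
= 1.2546

1.2546


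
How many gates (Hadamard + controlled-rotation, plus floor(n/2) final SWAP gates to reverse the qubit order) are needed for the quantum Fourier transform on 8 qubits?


Hadamard gates: 8
Controlled rotations: n*(n-1)/2 = 8*7/2 = 28
SWAP gates: floor(n/2) = floor(8/2) = 4
Total = 8 + 28 + 4
= 40

40


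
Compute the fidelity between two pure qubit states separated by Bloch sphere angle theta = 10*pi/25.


For states separated by angle theta on Bloch sphere:
F = cos^2(theta/2)
theta = 10*pi/25 = 1.2566
theta/2 = 0.6283
cos(theta/2) = 0.8090
F = 0.6545

0.6545


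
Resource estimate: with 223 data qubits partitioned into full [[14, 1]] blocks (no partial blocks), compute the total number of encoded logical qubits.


Each code block uses 14 physical qubits for 1 logical qubit(s).
Number of complete blocks = floor(223 / 14) = 15
Logical qubits = 15 * 1
= 15

15


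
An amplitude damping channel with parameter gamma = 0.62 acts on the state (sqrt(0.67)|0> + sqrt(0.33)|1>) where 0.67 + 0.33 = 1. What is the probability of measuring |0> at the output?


For amplitude damping with parameter gamma on state sqrt(a)|0> + sqrt(b)|1>:
alpha^2 = 0.67, beta^2 = 0.33
P(|0>) = alpha^2 + gamma * beta^2
= 0.67 + 0.62 * 0.33
= 0.67 + 0.2046
= 0.8746

0.8746


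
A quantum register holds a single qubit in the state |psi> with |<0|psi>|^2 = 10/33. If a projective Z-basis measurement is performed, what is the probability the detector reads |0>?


|alpha|^2 = 10/33 = 0.3030
|beta|^2 = 1 - 10/33 = 23/33 = 0.6970
P(|0>) = |alpha|^2 = 0.3030

0.3030


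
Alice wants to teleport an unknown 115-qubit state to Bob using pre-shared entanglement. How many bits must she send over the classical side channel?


Quantum teleportation requires 2 classical bits per qubit teleported.
115 qubit(s) -> 2 * 115 = 230 classical bits

230


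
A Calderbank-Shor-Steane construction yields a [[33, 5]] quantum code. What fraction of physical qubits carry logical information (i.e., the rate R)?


Code rate R = k/n
= 5/33
= 0.1515

0.1515


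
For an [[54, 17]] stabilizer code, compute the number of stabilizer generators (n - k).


For an [[n,k]] stabilizer code:
Number of stabilizer generators = n - k
= 54 - 17
= 37

37


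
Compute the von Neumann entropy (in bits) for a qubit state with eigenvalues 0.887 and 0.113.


S = -p*log2(p) - (1-p)*log2(1-p)
p = 0.8870, 1-p = 0.1130
= -0.8870 * log2(0.8870) - 0.1130 * log2(0.1130)
= -(-0.1534) - (-0.3555)
= 0.5089

0.5089


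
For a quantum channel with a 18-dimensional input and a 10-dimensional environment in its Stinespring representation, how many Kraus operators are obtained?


Tracing out the environment in an orthonormal basis {|i>_E} gives Kraus operators K_i = <i|_E U |0>_E.
Number of Kraus operators = dim(H_env) = d_env
= 10

10


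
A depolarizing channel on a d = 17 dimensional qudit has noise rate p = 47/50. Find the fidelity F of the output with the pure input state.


F = (1-p) + p/d
= (1 - 0.9400) + 0.9400/17
= 0.0600 + 0.0553
= 0.1153

0.1153


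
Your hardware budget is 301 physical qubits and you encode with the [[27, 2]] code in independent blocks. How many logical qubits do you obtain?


Each code block uses 27 physical qubits for 2 logical qubit(s).
Number of complete blocks = floor(301 / 27) = 11
Logical qubits = 11 * 2
= 22

22


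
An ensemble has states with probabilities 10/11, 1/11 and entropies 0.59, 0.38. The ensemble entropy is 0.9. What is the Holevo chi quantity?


chi = S(rho) - sum_i p_i * S(rho_i)
Weighted entropy = 10/11 * 0.59 + 1/11 * 0.38
= 0.5709
chi = 0.9 - 0.5709
= 0.3291

0.3291


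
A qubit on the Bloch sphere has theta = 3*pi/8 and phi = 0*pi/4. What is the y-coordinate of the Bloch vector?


theta = 1.1781, phi = 0.0000
r_y = sin(theta)*sin(phi) = 0.9239 * 0.0000
r_y = 0.0000

0.0000


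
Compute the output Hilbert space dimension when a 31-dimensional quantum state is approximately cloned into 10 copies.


Output space = H^(tensor 10) where dim(H) = 31
dim = 31^10
= 961 (after 2 factors)
= 29791 (after 3 factors)
= 923521 (after 4 factors)
= 28629151 (after 5 factors)
= 887503681 (after 6 factors)
= 27512614111 (after 7 factors)
= 852891037441 (after 8 factors)
= 26439622160671 (after 9 factors)
= 819628286980801 (after 10 factors)
= 819628286980801

819628286980801


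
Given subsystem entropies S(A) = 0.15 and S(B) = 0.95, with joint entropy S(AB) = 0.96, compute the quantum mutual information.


I(A:B) = S(A) + S(B) - S(AB)
= 0.15 + 0.95 - 0.96
= 0.1400

0.1400


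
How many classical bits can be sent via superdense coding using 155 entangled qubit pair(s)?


Superdense coding allows 2 classical bits per shared entangled pair.
155 pair(s) -> 2 * 155 = 310 classical bits

310


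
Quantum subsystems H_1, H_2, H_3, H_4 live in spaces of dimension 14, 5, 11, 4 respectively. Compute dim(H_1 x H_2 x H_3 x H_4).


dim(H_1 x H_2 x H_3 x H_4) = 14 * 5 * 11 * 4
= 70 * 11 * 4
= 770 * 4
= 3080

3080


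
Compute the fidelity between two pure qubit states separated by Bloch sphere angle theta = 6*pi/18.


For states separated by angle theta on Bloch sphere:
F = cos^2(theta/2)
theta = 6*pi/18 = 1.0472
theta/2 = 0.5236
cos(theta/2) = 0.8660
F = 0.7500

0.7500


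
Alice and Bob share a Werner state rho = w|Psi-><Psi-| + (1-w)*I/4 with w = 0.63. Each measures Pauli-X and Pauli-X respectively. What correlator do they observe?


|Psi-> = (|01> - |10>)/sqrt(2)
For the pure Bell state, <X_A X_B> = -1 (Bell-state Pauli correlator).
The maximally-mixed part I/4 has tr(I/4 * P tensor P) = 0 for any traceless Pauli P.
So <X_A X_B>_rho = w * (-1) + (1 - w) * 0
= 0.63 * (-1)
= -0.6300

-0.6300


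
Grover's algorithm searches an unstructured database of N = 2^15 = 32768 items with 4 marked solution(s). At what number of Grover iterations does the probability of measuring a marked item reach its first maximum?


After j Grover iterations the success probability is P(j) = sin^2((2j+1)*theta), where sin(theta) = sqrt(k/N).
N = 2^15 = 32768, k = 4
sin(theta) = sqrt(k/N) = 0.01104854346
theta = arcsin(sqrt(k/N)) = 0.01104876825 rad
P(j) reaches its first maximum when (2j+1)*theta is as close as possible to pi/2, i.e. j = round(pi/(4*theta) - 1/2).
pi/(4*theta) - 1/2 = 70.5847
(For comparison, the common estimate pi/4 * sqrt(N/k) = 71.0861; the exact maximiser is used here.)
Optimal iterations = 71

71


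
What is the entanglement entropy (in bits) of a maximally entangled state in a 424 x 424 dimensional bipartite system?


For a maximally entangled state in d x d:
S = log2(d) = log2(424)
= 8.7279

8.7279


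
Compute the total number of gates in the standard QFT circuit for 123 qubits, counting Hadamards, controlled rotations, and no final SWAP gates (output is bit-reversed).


Hadamard gates: 123
Controlled rotations: n*(n-1)/2 = 123*122/2 = 7503
SWAP gates: 0 (omitted)
Total = 123 + 7503
= 7626

7626


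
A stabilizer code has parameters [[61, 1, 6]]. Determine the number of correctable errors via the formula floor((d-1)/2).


Code parameters: [[61, 1, 6]], distance d = 6.
Number of correctable errors = floor((d-1)/2)
= floor((6 - 1)/2)
= floor(5/2)
= 2

2
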